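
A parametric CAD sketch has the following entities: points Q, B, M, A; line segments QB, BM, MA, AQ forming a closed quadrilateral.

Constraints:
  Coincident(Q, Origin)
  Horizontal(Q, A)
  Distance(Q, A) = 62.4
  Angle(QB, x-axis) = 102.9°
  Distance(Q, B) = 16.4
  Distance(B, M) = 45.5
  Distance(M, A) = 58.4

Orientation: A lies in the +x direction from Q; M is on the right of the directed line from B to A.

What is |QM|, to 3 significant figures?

29.2

Checks: |BM| = 45.50 ✓; |MA| = 58.40 ✓.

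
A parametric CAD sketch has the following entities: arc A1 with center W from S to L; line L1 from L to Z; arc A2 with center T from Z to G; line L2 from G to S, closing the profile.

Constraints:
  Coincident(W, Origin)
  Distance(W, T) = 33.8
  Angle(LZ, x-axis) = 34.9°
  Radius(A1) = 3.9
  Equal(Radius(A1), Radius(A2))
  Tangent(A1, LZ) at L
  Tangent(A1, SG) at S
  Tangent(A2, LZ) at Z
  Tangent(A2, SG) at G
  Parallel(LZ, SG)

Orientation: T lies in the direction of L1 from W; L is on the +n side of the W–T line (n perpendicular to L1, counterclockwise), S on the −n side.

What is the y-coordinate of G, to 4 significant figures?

16.14

The slot axis is L1's direction at 34.9°, so u = (cos 34.9°, sin 34.9°) = (0.8202, 0.5721) and n = (−sin 34.9°, cos 34.9°) = (-0.5721, 0.8202). W is at the origin and T lies 33.8 along u from W, so T = 33.8·u = (27.72, 19.34). Tangency of A1 to both parallel lines with radius 3.9 puts L and S at W ± 3.9·n: L = (-2.231, 3.199), S = (2.231, -3.199). Equal radii place Z and G the same way about T: Z = T + 3.9·n = (25.49, 22.54), G = T − 3.9·n = (29.95, 16.14). So G.y = 16.14.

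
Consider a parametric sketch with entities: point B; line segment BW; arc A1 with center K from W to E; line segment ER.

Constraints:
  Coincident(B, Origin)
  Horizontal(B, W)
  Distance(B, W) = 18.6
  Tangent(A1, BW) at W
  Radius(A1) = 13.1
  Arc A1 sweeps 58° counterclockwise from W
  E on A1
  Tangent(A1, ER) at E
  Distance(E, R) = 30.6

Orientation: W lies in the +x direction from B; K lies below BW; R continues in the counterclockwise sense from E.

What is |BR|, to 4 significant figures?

33.27

B is at the origin; BW is horizontal with |BW| = 18.6 and W on the +x side, so W = (18.60, 0.000). Tangency of A1 to BW means the radius KW is perpendicular to BW, so K = W + (0, -13.1) = (18.60, -13.10). On A1, W sits at bearing 90° from K; a 58° counterclockwise sweep puts E at bearing 148°, so E = K + 13.1·(cos 148°, sin 148°) = (7.491, -6.158). A1 meets ER tangentially, so KE is at right angles to ER, so ER runs along (−sin 148°, cos 148°); with |ER| = 30.6, R = (-8.725, -32.11). Then |BR| = |R − B| = 33.27.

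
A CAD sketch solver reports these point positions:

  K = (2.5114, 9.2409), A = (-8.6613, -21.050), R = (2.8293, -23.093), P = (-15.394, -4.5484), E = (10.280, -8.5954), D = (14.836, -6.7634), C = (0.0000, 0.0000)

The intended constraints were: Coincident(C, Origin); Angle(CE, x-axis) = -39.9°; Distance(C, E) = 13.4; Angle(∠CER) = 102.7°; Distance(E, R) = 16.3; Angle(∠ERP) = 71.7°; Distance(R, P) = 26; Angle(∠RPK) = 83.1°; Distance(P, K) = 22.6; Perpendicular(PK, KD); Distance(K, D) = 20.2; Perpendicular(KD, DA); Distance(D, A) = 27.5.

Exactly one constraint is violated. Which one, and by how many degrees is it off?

Perpendicular(KD, DA) — off by 6.30°.

C = (0.00, 0.00) ✓; CE at -39.90° ✓; |CE| = 13.40 ✓; ∠CER = 102.7° ✓; |ER| = 16.30 ✓; ∠ERP = 71.70° ✓; |RP| = 26.00 ✓; ∠RPK = 83.10° ✓; |PK| = 22.60 ✓; ∠(PK, KD) = 90.00° ✓; |KD| = 20.20 ✓; ∠(KD, DA) = 96.30° ✗; |DA| = 27.50 ✓.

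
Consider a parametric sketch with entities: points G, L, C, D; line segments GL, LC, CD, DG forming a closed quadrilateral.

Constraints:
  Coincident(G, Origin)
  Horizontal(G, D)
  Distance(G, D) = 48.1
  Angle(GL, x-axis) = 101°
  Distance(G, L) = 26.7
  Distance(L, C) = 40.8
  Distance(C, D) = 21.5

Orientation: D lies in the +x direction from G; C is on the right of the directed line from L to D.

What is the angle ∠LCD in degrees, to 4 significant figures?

142.4°

G is at the origin; GD is horizontal with |GD| = 48.1 and D in +x, so D = (48.1, 0). GL runs at 101.0° with |GL| = 26.7, so L = (-5.095, 26.21). C is determined by |LC| = 40.8 and |CD| = 21.5 together: it lies at the intersection of circle(L, 40.8) and circle(D, 21.5). With |LD| = 59.30, the foot of the radical line on LD is 39.79 from L and the perpendicular offset is √(40.8² − 39.79²) = 9.029. Taking the right-of-LD solution: C = (26.61, 0.5251).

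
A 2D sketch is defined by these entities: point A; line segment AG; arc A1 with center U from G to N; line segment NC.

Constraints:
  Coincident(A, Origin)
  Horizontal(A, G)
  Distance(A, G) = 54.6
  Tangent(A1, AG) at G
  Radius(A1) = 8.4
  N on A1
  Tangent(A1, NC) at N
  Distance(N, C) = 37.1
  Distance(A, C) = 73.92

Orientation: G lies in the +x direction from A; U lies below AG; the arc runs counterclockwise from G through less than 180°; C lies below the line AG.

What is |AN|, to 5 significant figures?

47.837

Checks: A = (0.00, 0.00) ✓; |UN| = 8.400 ✓; ∠(UN, NC) = 90.00° ✓; |NC| = 37.10 ✓; |AC| = 73.92 ✓.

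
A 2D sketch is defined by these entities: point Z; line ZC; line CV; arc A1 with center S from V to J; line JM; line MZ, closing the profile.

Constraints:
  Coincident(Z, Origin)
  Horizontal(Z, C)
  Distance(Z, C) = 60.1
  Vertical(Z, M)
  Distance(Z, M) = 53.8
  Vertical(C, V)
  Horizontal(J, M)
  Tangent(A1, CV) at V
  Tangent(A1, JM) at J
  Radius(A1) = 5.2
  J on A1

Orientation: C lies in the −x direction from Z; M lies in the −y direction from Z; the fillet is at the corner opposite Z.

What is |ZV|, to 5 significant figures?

77.291

Z is at the origin; ZC is horizontal with |ZC| = 60.1 and C on the −x side, so C = (-60.100, 0.0000). Z and M share the same x with |ZM| = 53.8 and M on the −y side, so M = (0.0000, -53.800). The virtual corner opposite Z is at (-60.100, -53.800). A1 meets CV tangentially, so SV is at right angles to CV and A1 meets JM tangentially, so SJ is at right angles to JM, with radius 5.2, so the center S sits 5.2 in from both sides at S = (-54.900, -48.600). That places the tangent points at V = (-60.100, -48.600) on CV and J = (-54.900, -53.800) on JM. Then |ZV| = |V − Z| = 77.291.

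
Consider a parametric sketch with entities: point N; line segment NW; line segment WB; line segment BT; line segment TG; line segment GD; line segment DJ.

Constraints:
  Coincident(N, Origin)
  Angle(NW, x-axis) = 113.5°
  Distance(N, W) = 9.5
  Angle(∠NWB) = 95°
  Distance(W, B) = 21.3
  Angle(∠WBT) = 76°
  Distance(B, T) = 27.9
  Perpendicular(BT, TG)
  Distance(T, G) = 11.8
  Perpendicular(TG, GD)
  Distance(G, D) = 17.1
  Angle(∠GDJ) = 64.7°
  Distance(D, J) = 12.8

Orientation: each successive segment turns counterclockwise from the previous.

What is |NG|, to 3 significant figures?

15.3

∠WBT = 76.0° gives BT at -57.5° from the x-axis; with |BT| = 27.9, T = (-9.00, -21.6). BT ⟂ TG, so TG runs at 32.5°; with |TG| = 11.8, G = (0.955, -15.2). Then |NG| = |G − N| = 15.3.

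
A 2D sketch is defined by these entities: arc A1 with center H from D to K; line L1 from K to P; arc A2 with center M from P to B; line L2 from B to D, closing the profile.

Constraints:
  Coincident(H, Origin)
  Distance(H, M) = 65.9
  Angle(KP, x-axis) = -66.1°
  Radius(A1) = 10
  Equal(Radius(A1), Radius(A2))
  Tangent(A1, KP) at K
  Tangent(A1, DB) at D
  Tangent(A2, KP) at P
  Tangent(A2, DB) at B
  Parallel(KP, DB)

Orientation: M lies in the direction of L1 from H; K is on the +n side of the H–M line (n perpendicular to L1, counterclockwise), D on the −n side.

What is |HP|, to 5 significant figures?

66.654

Tangency of A1 to both parallel lines with radius 10.0 puts K and D at H ± 10.0·n: K = (9.1425, 4.0514), D = (-9.1425, -4.0514). Equal radii place P and B the same way about M: P = M + 10.0·n = (35.841, -56.198), B = M − 10.0·n = (17.556, -64.301). Then |HP| = |P − H| = 66.654.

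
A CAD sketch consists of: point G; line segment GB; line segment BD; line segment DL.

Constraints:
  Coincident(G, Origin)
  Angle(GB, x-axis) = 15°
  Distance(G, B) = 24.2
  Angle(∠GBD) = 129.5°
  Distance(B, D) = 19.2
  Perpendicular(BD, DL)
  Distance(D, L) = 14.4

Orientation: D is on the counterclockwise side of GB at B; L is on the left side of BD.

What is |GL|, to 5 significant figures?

34.856

G is at the origin; GB runs at 15.0° with length 24.2, so B = 24.2·(cos 15.0°, sin 15.0°) = (23.375, 6.2634). ∠GBD = 129.5°, so BD runs at 15.0° + (180° − 129.5°) = 65.500° from the x-axis; with |BD| = 19.2, D = B + 19.2·(cos 65.500°, sin 65.500°) = (31.338, 23.735). BD is perpendicular to DL; with |DL| = 14.4 on the left of BD, L = D + 14.4·(-0.90996, 0.41469) = (18.234, 29.706). Then |GL| = |L − G| = 34.856.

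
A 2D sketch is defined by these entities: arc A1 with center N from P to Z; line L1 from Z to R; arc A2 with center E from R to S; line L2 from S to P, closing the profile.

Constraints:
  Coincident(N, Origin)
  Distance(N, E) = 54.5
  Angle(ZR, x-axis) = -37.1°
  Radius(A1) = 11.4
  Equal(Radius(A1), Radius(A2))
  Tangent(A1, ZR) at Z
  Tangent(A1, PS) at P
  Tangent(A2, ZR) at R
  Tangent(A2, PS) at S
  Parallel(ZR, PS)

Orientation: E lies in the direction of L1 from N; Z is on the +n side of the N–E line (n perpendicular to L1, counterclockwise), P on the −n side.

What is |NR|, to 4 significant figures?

55.68

The slot axis is L1's direction at -37.1°, so u = (cos -37.1°, sin -37.1°) = (0.7976, -0.6032) and n = (−sin -37.1°, cos -37.1°) = (0.6032, 0.7976). N is at the origin and E lies 54.5 along u from N, so E = 54.5·u = (43.47, -32.87). Tangency of A1 to both parallel lines with radius 11.4 puts Z and P at N ± 11.4·n: Z = (6.877, 9.092), P = (-6.877, -9.092). Equal radii place R and S the same way about E: R = E + 11.4·n = (50.34, -23.78), S = E − 11.4·n = (36.59, -41.97). Then |NR| = |R − N| = 55.68.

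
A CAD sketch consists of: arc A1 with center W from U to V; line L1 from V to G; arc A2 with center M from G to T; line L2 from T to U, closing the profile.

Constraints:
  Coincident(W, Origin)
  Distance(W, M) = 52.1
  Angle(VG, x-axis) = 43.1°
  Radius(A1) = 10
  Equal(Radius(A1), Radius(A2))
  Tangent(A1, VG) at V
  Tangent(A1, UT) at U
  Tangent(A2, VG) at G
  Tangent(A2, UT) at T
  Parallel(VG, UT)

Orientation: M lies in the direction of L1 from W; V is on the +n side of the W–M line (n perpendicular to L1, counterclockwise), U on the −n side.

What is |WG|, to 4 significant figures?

53.05

The slot axis is L1's direction at 43.1°, so u = (cos 43.1°, sin 43.1°) = (0.7302, 0.6833) and n = (−sin 43.1°, cos 43.1°) = (-0.6833, 0.7302). W is at the origin and M lies 52.1 along u from W, so M = 52.1·u = (38.04, 35.60). Tangency of A1 to both parallel lines with radius 10.0 puts V and U at W ± 10.0·n: V = (-6.833, 7.302), U = (6.833, -7.302). Equal radii place G and T the same way about M: G = M + 10.0·n = (31.21, 42.90), T = M − 10.0·n = (44.87, 28.30). Then |WG| = |G − W| = 53.05.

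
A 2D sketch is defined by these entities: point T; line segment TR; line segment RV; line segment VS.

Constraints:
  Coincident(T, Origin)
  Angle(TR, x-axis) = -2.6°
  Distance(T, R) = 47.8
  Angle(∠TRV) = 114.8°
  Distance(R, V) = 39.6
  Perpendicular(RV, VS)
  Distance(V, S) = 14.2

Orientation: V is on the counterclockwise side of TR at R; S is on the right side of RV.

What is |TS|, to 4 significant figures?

82.92

∠TRV = 114.8°, so RV runs at -2.6° + (180° − 114.8°) = 62.60° from the x-axis; with |RV| = 39.6, V = R + 39.6·(cos 62.60°, sin 62.60°) = (65.97, 32.99). RV ⟂ VS; with |VS| = 14.2 on the right of RV, S = V + 14.2·(0.8878, -0.4602) = (78.58, 26.45). Then |TS| = |S − T| = 82.92.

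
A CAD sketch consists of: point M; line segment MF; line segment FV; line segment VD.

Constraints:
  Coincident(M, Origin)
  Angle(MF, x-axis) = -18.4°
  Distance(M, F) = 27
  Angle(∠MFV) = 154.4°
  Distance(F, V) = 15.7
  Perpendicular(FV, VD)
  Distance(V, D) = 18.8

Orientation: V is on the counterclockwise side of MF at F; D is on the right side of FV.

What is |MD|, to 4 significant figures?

50.32

M is at the origin; MF runs at -18.4° with length 27.0, so F = 27.0·(cos -18.4°, sin -18.4°) = (25.62, -8.523). ∠MFV = 154.4°, so FV runs at -18.4° + (180° − 154.4°) = 7.200° from the x-axis; with |FV| = 15.7, V = F + 15.7·(cos 7.200°, sin 7.200°) = (41.20, -6.555). The perpendicularity gives VD at right angles to FV; with |VD| = 18.8 on the right of FV, D = V + 18.8·(0.1253, -0.9921) = (43.55, -25.21). Then |MD| = |D − M| = 50.32.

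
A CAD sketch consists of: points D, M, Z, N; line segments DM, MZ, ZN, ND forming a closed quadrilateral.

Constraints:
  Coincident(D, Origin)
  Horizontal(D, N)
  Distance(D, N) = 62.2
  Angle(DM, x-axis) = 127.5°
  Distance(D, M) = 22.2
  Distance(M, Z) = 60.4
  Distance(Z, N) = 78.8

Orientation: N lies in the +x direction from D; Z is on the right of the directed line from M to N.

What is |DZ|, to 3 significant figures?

42.3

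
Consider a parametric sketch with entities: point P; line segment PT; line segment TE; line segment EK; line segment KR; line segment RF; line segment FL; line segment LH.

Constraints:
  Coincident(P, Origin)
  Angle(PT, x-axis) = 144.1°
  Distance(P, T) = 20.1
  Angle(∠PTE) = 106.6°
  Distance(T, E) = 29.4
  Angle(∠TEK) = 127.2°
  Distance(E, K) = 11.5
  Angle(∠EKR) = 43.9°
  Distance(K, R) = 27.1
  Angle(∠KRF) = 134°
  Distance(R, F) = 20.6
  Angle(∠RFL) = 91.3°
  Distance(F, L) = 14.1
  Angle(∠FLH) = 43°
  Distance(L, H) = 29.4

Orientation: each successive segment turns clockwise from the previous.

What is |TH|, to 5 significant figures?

9.3933

P is at the origin; PT runs at 144.1° with length 20.1, so T = (-16.282, 11.786). ∠PTE = 106.6° gives TE at 70.700° from the x-axis; with |TE| = 29.4, E = (-6.5647, 39.534). ∠TEK = 127.2° gives EK at 17.900° from the x-axis; with |EK| = 11.5, K = (4.3786, 43.068). ∠EKR = 43.9° gives KR at -118.20° from the x-axis; with |KR| = 27.1, R = (-8.4275, 19.185). ∠KRF = 134.0° gives RF at -164.20° from the x-axis; with |RF| = 20.6, F = (-28.249, 13.576). ∠RFL = 91.3° gives FL at 107.10° from the x-axis; with |FL| = 14.1, L = (-32.395, 27.053). ∠FLH = 43.0° gives LH at -29.900° from the x-axis; with |LH| = 29.4, H = (-6.9084, 12.397). Then |TH| = |H − T| = 9.3933.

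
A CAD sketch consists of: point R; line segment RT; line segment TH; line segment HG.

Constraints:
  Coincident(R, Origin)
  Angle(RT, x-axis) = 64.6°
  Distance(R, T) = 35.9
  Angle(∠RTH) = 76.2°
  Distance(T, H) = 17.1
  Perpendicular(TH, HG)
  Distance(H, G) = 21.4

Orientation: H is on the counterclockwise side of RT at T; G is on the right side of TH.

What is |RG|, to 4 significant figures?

56.91

R is at the origin; RT runs at 64.6° with length 35.9, so T = 35.9·(cos 64.6°, sin 64.6°) = (15.40, 32.43). ∠RTH = 76.2°, so TH runs at 64.6° + (180° − 76.2°) = 168.4° from the x-axis; with |TH| = 17.1, H = T + 17.1·(cos 168.4°, sin 168.4°) = (-1.352, 35.87). TH ⟂ HG; with |HG| = 21.4 on the right of TH, G = H + 21.4·(0.2011, 0.9796) = (2.951, 56.83). Then |RG| = |G − R| = 56.91.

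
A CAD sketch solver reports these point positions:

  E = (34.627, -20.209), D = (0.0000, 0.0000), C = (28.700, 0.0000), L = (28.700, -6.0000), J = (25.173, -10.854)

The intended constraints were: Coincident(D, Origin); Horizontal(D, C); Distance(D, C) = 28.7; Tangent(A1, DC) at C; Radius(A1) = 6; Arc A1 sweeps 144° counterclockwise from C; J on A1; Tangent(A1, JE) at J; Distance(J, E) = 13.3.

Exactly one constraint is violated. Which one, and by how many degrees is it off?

Tangent(A1, JE) at J — off by 8.70°.

D = (0.00, 0.00) ✓; D.y = 0.00, C.y = 0.00 ✓; |DC| = 28.70 ✓; ∠(LC, CD) = 90.00° ✓; |LC| = 6.000 ✓; bearing(L→J) − bearing(L→C) = 144.0° ✓; |LJ| = 6.000 ✓; ∠(LJ, JE) = 98.70° ✗; |JE| = 13.30 ✓.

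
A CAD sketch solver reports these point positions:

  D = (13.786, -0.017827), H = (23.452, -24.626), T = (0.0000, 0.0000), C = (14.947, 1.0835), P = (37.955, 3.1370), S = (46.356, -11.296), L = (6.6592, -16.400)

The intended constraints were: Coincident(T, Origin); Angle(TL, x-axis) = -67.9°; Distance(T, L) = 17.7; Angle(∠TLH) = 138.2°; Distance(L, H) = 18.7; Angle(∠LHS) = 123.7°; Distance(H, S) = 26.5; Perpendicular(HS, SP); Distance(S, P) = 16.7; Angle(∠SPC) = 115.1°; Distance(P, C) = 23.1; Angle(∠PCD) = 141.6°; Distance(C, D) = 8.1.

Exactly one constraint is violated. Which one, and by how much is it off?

Distance(C, D) = 8.1 — off by 6.50.

T = (0.00, 0.00) ✓; TL at -67.90° ✓; |TL| = 17.70 ✓; ∠TLH = 138.2° ✓; |LH| = 18.70 ✓; ∠LHS = 123.7° ✓; |HS| = 26.50 ✓; ∠(HS, SP) = 90.00° ✓; |SP| = 16.70 ✓; ∠SPC = 115.1° ✓; |PC| = 23.10 ✓; ∠PCD = 141.6° ✓; |CD| = 1.600 ✗.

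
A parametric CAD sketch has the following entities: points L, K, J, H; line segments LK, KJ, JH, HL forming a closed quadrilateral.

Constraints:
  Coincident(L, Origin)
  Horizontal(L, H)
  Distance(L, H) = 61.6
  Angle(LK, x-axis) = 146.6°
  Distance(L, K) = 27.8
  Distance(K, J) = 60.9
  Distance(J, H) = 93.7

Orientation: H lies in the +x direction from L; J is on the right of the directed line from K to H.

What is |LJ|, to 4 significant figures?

49.85

Checks: |KJ| = 60.90 ✓; |JH| = 93.70 ✓.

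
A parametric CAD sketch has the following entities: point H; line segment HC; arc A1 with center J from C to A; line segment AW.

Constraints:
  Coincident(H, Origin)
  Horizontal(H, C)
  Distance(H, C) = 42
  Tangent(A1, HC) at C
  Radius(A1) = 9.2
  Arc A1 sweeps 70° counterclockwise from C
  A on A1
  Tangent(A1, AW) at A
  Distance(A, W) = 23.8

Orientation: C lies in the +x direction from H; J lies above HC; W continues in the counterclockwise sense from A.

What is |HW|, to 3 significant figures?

65.3

On A1, C sits at bearing -90° from J; a 70° counterclockwise sweep puts A at bearing -20°, so A = J + 9.2·(cos -20°, sin -20°) = (50.6, 6.05). A1 meets AW tangentially, so JA is at right angles to AW, so AW runs along (−sin -20°, cos -20°); with |AW| = 23.8, W = (58.8, 28.4). Then |HW| = |W − H| = 65.3.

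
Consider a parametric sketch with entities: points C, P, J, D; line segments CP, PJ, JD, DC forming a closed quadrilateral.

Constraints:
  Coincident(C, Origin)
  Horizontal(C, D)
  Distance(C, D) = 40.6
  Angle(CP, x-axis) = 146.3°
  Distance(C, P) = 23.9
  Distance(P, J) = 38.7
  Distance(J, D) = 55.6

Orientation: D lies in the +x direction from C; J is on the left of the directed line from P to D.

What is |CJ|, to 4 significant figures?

43.11

C is at the origin; C and D share the same y with |CD| = 40.6 and D in +x, so D = (40.6, 0). CP runs at 146.3° with |CP| = 23.9, so P = (-19.88, 13.26). J is determined by |PJ| = 38.7 and |JD| = 55.6 together: it lies at the intersection of circle(P, 38.7) and circle(D, 55.6). With |PD| = 61.92, the foot of the radical line on PD is 18.09 from P and the perpendicular offset is √(38.7² − 18.09²) = 34.21. Taking the left-of-PD solution: J = (5.115, 42.80).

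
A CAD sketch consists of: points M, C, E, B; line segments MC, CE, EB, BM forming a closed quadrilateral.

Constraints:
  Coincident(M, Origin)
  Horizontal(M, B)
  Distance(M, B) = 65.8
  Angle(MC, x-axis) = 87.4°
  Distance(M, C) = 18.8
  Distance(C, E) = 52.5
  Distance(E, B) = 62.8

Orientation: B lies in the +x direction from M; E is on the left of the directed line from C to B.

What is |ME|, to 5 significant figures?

67.652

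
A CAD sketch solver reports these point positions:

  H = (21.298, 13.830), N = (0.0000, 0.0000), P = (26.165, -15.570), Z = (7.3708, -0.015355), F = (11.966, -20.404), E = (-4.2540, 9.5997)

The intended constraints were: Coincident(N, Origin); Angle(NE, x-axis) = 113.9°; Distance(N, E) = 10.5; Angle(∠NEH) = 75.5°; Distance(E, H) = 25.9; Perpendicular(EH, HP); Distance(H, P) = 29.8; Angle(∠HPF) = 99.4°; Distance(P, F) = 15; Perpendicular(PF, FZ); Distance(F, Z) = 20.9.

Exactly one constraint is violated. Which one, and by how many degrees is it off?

Perpendicular(PF, FZ) — off by 6.10°.

N = (0.00, 0.00) ✓; NE at 113.9° ✓; |NE| = 10.50 ✓; ∠NEH = 75.50° ✓; |EH| = 25.90 ✓; ∠(EH, HP) = 90.00° ✓; |HP| = 29.80 ✓; ∠HPF = 99.40° ✓; |PF| = 15.00 ✓; ∠(PF, FZ) = 96.10° ✗; |FZ| = 20.90 ✓.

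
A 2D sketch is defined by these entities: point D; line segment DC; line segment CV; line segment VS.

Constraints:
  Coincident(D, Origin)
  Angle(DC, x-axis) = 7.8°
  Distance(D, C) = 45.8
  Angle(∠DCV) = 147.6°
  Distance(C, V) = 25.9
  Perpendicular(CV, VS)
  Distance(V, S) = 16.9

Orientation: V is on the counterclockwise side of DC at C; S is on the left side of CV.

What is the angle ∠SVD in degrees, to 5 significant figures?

69.190°

D is at the origin; DC runs at 7.8° with length 45.8, so C = 45.8·(cos 7.8°, sin 7.8°) = (45.376, 6.2158). ∠DCV = 147.6°, so CV runs at 7.8° + (180° − 147.6°) = 40.200° from the x-axis; with |CV| = 25.9, V = C + 25.9·(cos 40.200°, sin 40.200°) = (65.159, 22.933). The perpendicularity gives VS at right angles to CV; with |VS| = 16.9 on the left of CV, S = V + 16.9·(-0.64546, 0.76380) = (54.250, 35.841). Then cos ∠SVD = VS·VD / (|VS||VD|), giving 69.190°.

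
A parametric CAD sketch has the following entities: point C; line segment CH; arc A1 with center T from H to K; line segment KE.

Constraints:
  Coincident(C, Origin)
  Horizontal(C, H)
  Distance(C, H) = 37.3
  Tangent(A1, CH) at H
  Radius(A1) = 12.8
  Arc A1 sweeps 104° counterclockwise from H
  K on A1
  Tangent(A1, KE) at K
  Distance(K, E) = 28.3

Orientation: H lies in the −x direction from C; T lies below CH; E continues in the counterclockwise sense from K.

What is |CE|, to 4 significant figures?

60.97

C is at the origin; CH is horizontal with |CH| = 37.3 and H on the −x side, so H = (-37.30, 0.000). Tangency of A1 to CH means the radius TH is perpendicular to CH, so T = H + (0, -12.8) = (-37.30, -12.80). On A1, H sits at bearing 90° from T; a 104° counterclockwise sweep puts K at bearing 194°, so K = T + 12.8·(cos 194°, sin 194°) = (-49.72, -15.90). The tangent condition forces TK to be normal to KE, so KE runs along (−sin 194°, cos 194°); with |KE| = 28.3, E = (-42.87, -43.36). Then |CE| = |E − C| = 60.97.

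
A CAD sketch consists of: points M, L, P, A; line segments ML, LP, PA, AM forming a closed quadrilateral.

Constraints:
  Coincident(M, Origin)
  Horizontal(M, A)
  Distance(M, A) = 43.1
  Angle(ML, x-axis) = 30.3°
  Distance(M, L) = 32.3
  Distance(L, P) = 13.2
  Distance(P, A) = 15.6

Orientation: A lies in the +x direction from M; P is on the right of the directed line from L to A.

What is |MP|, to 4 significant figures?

27.98

Checks: |LP| = 13.20 ✓; |PA| = 15.60 ✓.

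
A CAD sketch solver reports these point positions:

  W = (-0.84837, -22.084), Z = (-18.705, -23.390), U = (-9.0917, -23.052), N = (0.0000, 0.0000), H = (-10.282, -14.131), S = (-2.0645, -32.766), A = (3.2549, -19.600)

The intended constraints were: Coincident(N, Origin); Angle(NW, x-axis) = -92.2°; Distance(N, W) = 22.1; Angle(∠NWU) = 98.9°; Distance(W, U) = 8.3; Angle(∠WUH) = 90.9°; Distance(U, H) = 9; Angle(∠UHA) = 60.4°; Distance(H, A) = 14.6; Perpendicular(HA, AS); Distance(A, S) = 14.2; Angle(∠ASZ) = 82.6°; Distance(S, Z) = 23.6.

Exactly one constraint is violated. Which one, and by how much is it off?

Distance(S, Z) = 23.6 — off by 4.50.

N = (0.00, 0.00) ✓; NW at -92.20° ✓; |NW| = 22.10 ✓; ∠NWU = 98.90° ✓; |WU| = 8.300 ✓; ∠WUH = 90.90° ✓; |UH| = 9.000 ✓; ∠UHA = 60.40° ✓; |HA| = 14.60 ✓; ∠(HA, AS) = 90.00° ✓; |AS| = 14.20 ✓; ∠ASZ = 82.60° ✓; |SZ| = 19.10 ✗.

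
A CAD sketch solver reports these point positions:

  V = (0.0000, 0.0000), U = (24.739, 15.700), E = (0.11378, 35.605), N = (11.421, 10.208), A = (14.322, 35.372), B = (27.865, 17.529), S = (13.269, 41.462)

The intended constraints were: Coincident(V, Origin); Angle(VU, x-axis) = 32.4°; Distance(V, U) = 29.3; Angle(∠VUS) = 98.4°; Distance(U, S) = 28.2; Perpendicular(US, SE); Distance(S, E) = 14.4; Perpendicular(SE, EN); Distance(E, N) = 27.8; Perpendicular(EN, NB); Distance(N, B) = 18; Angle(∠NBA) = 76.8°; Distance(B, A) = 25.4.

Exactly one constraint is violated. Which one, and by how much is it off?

Distance(B, A) = 25.4 — off by 3.00.

V = (0.00, 0.00) ✓; VU at 32.40° ✓; |VU| = 29.30 ✓; ∠VUS = 98.40° ✓; |US| = 28.20 ✓; ∠(US, SE) = 90.00° ✓; |SE| = 14.40 ✓; ∠(SE, EN) = 90.00° ✓; |EN| = 27.80 ✓; ∠(EN, NB) = 90.00° ✓; |NB| = 18.00 ✓; ∠NBA = 76.80° ✓; |BA| = 22.40 ✗.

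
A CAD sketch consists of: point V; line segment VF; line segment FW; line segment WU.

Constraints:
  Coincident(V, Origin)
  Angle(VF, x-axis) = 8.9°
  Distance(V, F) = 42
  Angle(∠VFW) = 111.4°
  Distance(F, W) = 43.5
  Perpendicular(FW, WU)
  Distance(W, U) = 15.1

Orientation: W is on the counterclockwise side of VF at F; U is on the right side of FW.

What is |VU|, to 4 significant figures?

79.99

∠VFW = 111.4°, so FW runs at 8.9° + (180° − 111.4°) = 77.50° from the x-axis; with |FW| = 43.5, W = F + 43.5·(cos 77.50°, sin 77.50°) = (50.91, 48.97). The perpendicularity gives WU at right angles to FW; with |WU| = 15.1 on the right of FW, U = W + 15.1·(0.9763, -0.2164) = (65.65, 45.70). Then |VU| = |U − V| = 79.99.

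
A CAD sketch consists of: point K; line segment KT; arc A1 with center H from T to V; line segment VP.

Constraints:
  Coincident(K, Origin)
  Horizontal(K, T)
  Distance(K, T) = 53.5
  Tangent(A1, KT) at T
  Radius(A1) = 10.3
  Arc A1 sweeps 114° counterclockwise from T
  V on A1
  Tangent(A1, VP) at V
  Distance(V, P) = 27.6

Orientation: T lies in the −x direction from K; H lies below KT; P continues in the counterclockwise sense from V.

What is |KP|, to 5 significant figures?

65.173

On A1, T sits at bearing 90° from H; a 114° counterclockwise sweep puts V at bearing 204°, so V = H + 10.3·(cos 204°, sin 204°) = (-62.910, -14.489). A1 meets VP tangentially, so HV is at right angles to VP, so VP runs along (−sin 204°, cos 204°); with |VP| = 27.6, P = (-51.684, -39.703). Then |KP| = |P − K| = 65.173.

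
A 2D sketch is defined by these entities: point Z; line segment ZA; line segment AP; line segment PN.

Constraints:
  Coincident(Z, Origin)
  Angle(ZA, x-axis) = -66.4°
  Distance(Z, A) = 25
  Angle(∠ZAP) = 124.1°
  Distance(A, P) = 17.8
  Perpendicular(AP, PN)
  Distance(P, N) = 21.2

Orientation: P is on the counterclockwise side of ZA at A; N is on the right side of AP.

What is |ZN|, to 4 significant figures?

52.61

Z is at the origin; ZA runs at -66.4° with length 25.0, so A = 25.0·(cos -66.4°, sin -66.4°) = (10.01, -22.91). ∠ZAP = 124.1°, so AP runs at -66.4° + (180° − 124.1°) = -10.50° from the x-axis; with |AP| = 17.8, P = A + 17.8·(cos -10.50°, sin -10.50°) = (27.51, -26.15). The perpendicularity gives PN at right angles to AP; with |PN| = 21.2 on the right of AP, N = P + 21.2·(-0.1822, -0.9833) = (23.65, -47.00). Then |ZN| = |N − Z| = 52.61.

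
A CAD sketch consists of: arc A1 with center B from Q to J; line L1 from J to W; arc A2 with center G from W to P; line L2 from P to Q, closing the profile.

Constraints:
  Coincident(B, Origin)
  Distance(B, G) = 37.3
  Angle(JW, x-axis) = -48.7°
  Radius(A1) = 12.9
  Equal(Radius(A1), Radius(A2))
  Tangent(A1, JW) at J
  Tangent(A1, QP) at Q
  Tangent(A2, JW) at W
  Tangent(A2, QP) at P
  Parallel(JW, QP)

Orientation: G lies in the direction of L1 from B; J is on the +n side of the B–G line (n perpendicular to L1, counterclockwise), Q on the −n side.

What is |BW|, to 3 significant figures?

39.5

The slot axis is L1's direction at -48.7°, so u = (cos -48.7°, sin -48.7°) = (0.660, -0.751) and n = (−sin -48.7°, cos -48.7°) = (0.751, 0.660). B is at the origin and G lies 37.3 along u from B, so G = 37.3·u = (24.6, -28.0). Tangency of A1 to both parallel lines with radius 12.9 puts J and Q at B ± 12.9·n: J = (9.69, 8.51), Q = (-9.69, -8.51). Equal radii place W and P the same way about G: W = G + 12.9·n = (34.3, -19.5), P = G − 12.9·n = (14.9, -36.5). Then |BW| = |W − B| = 39.5.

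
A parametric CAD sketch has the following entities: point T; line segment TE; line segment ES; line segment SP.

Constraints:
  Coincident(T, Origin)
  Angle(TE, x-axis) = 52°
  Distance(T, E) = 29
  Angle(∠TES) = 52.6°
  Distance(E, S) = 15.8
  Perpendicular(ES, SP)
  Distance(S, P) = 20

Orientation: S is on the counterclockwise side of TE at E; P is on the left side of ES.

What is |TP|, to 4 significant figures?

3.538

T is at the origin; TE runs at 52.0° with length 29.0, so E = 29.0·(cos 52.0°, sin 52.0°) = (17.85, 22.85). ∠TES = 52.6°, so ES runs at 52.0° + (180° − 52.6°) = 179.4° from the x-axis; with |ES| = 15.8, S = E + 15.8·(cos 179.4°, sin 179.4°) = (2.055, 23.02). The perpendicularity gives SP at right angles to ES; with |SP| = 20.0 on the left of ES, P = S + 20.0·(-0.01047, -0.9999) = (1.846, 3.019). Then |TP| = |P − T| = 3.538.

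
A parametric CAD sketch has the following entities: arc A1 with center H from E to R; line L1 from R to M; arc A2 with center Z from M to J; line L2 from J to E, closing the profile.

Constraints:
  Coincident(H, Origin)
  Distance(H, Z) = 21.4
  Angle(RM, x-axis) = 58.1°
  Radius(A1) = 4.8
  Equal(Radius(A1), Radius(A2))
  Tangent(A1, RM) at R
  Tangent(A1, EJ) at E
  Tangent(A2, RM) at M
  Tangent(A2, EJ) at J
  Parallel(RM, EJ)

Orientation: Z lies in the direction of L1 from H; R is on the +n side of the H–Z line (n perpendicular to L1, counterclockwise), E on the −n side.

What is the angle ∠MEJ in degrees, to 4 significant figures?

24.16°

The slot axis is L1's direction at 58.1°, so u = (cos 58.1°, sin 58.1°) = (0.5284, 0.8490) and n = (−sin 58.1°, cos 58.1°) = (-0.8490, 0.5284). H is at the origin and Z lies 21.4 along u from H, so Z = 21.4·u = (11.31, 18.17). Tangency of A1 to both parallel lines with radius 4.8 puts R and E at H ± 4.8·n: R = (-4.075, 2.537), E = (4.075, -2.537). Equal radii place M and J the same way about Z: M = Z + 4.8·n = (7.234, 20.70), J = Z − 4.8·n = (15.38, 15.63). Then cos ∠MEJ = EM·EJ / (|EM||EJ|), giving 24.16°.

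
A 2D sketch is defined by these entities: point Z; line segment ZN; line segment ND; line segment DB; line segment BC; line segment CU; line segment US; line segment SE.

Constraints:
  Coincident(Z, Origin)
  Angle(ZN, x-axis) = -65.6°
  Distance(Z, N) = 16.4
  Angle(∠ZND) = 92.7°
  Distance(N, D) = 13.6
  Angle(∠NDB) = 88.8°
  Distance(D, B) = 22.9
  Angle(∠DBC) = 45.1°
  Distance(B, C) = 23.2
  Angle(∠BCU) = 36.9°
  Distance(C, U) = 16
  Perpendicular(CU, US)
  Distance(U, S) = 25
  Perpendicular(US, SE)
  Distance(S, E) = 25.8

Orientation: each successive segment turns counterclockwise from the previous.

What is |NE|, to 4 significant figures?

33.69

Z is at the origin; ZN runs at -65.6° with length 16.4, so N = (6.775, -14.94). ∠ZND = 92.7° gives ND at 21.70° from the x-axis; with |ND| = 13.6, D = (19.41, -9.907). ∠NDB = 88.8° gives DB at 112.9° from the x-axis; with |DB| = 22.9, B = (10.50, 11.19). ∠DBC = 45.1° gives BC at -112.2° from the x-axis; with |BC| = 23.2, C = (1.734, -10.29). ∠BCU = 36.9° gives CU at 30.90° from the x-axis; with |CU| = 16.0, U = (15.46, -2.075). CU is perpendicular to US, so US runs at 120.9°; with |US| = 25.0, S = (2.625, 19.38). The perpendicularity gives SE at right angles to US, so SE runs at -149.1°; with |SE| = 25.8, E = (-19.51, 6.127). Then |NE| = |E − N| = 33.69.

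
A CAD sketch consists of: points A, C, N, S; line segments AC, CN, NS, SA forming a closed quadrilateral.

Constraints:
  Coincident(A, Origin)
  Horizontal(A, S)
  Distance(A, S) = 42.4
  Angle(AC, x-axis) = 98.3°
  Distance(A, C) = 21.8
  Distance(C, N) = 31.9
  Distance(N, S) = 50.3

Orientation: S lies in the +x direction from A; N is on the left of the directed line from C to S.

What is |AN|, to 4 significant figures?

48.41

A is at the origin; A and S share the same y with |AS| = 42.4 and S in +x, so S = (42.4, 0). AC runs at 98.3° with |AC| = 21.8, so C = (-3.147, 21.57). N is determined by |CN| = 31.9 and |NS| = 50.3 together: it lies at the intersection of circle(C, 31.9) and circle(S, 50.3). With |CS| = 50.40, the foot of the radical line on CS is 10.19 from C and the perpendicular offset is √(31.9² − 10.19²) = 30.23. Taking the left-of-CS solution: N = (19.00, 44.53).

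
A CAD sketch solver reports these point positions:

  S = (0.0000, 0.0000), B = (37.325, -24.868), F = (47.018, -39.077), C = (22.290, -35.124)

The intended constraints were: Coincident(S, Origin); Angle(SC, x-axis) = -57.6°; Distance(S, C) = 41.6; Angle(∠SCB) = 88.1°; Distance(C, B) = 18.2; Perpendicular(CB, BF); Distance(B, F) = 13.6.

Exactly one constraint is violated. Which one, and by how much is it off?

Distance(B, F) = 13.6 — off by 3.60.

S = (0.00, 0.00) ✓; SC at -57.60° ✓; |SC| = 41.60 ✓; ∠SCB = 88.10° ✓; |CB| = 18.20 ✓; ∠(CB, BF) = 90.00° ✓; |BF| = 17.20 ✗.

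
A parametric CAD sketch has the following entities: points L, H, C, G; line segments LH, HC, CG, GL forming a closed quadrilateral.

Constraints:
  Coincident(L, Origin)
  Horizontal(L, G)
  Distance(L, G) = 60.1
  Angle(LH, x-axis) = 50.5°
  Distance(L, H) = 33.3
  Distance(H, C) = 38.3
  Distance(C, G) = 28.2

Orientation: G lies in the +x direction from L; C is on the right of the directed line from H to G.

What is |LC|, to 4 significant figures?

35.47

Checks: L = (0.00, 0.00) ✓; |HC| = 38.30 ✓; |CG| = 28.20 ✓.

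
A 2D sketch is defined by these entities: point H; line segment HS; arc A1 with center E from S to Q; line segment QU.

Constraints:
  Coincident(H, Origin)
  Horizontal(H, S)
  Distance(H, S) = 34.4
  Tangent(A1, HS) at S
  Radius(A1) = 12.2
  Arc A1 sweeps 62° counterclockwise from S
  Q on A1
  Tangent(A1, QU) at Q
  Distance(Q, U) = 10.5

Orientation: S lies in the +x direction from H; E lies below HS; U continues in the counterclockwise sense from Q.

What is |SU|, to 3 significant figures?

22.2

H is at the origin; HS is horizontal with |HS| = 34.4 and S on the +x side, so S = (34.4, 0.00). Tangency of A1 to HS means the radius ES is perpendicular to HS, so E = S + (0, -12.2) = (34.4, -12.2). On A1, S sits at bearing 90° from E; a 62° counterclockwise sweep puts Q at bearing 152°, so Q = E + 12.2·(cos 152°, sin 152°) = (23.6, -6.47). Tangency of A1 to QU means the radius EQ is perpendicular to QU, so QU runs along (−sin 152°, cos 152°); with |QU| = 10.5, U = (18.7, -15.7). Then |SU| = |U − S| = 22.2.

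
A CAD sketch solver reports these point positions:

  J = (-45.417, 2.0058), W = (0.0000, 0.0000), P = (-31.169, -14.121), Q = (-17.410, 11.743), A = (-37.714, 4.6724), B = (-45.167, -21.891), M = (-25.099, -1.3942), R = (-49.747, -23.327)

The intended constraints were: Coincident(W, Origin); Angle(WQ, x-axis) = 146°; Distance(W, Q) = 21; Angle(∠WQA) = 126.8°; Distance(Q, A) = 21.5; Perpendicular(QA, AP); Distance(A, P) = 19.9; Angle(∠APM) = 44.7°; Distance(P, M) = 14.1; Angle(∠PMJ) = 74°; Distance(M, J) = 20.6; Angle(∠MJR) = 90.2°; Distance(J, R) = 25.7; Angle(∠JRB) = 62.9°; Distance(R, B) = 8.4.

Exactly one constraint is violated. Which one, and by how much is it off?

Distance(R, B) = 8.4 — off by 3.60.

W = (0.00, 0.00) ✓; WQ at 146.0° ✓; |WQ| = 21.00 ✓; ∠WQA = 126.8° ✓; |QA| = 21.50 ✓; ∠(QA, AP) = 90.00° ✓; |AP| = 19.90 ✓; ∠APM = 44.70° ✓; |PM| = 14.10 ✓; ∠PMJ = 74.00° ✓; |MJ| = 20.60 ✓; ∠MJR = 90.20° ✓; |JR| = 25.70 ✓; ∠JRB = 62.89° ✓; |RB| = 4.800 ✗.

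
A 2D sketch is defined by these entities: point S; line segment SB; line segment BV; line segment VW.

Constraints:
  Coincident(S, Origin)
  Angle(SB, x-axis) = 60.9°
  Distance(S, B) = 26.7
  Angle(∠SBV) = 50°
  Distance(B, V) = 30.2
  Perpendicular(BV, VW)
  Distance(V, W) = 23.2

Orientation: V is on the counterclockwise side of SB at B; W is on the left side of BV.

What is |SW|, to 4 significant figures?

13.32

∠SBV = 50.0°, so BV runs at 60.9° + (180° − 50.0°) = 190.9° from the x-axis; with |BV| = 30.2, V = B + 30.2·(cos 190.9°, sin 190.9°) = (-16.67, 17.62). BV is perpendicular to VW; with |VW| = 23.2 on the left of BV, W = V + 23.2·(0.1891, -0.9820) = (-12.28, -5.162). Then |SW| = |W − S| = 13.32.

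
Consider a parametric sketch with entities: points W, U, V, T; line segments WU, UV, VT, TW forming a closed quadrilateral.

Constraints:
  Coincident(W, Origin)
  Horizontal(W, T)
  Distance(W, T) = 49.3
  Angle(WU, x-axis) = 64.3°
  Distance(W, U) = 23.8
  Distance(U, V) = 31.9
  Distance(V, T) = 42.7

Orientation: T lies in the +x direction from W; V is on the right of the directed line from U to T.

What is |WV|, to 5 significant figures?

13.014

Checks: |UV| = 31.90 ✓; |VT| = 42.70 ✓.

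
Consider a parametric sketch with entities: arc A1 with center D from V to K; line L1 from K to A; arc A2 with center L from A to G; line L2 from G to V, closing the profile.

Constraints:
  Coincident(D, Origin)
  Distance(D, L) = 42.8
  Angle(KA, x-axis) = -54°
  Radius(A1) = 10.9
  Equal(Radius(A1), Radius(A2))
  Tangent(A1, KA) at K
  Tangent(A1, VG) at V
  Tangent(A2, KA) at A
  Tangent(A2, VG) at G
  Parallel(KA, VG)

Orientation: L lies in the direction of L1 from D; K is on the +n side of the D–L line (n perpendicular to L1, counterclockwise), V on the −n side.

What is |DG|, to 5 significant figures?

44.166

The slot axis is L1's direction at -54.0°, so u = (cos -54.0°, sin -54.0°) = (0.58779, -0.80902) and n = (−sin -54.0°, cos -54.0°) = (0.80902, 0.58779). D is at the origin and L lies 42.8 along u from D, so L = 42.8·u = (25.157, -34.626). Tangency of A1 to both parallel lines with radius 10.9 puts K and V at D ± 10.9·n: K = (8.8183, 6.4069), V = (-8.8183, -6.4069). Equal radii place A and G the same way about L: A = L + 10.9·n = (33.975, -28.219), G = L − 10.9·n = (16.339, -41.033). Then |DG| = |G − D| = 44.166.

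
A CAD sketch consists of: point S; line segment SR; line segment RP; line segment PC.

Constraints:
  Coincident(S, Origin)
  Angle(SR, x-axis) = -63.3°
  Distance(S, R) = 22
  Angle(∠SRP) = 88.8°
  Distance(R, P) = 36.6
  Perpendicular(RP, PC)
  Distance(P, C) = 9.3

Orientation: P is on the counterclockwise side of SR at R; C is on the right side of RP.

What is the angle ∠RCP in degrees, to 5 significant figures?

75.743°

∠SRP = 88.8°, so RP runs at -63.3° + (180° − 88.8°) = 27.900° from the x-axis; with |RP| = 36.6, P = R + 36.6·(cos 27.900°, sin 27.900°) = (42.231, -2.5279). The perpendicularity gives PC at right angles to RP; with |PC| = 9.3 on the right of RP, C = P + 9.3·(0.46793, -0.88377) = (46.583, -10.747). Then cos ∠RCP = CR·CP / (|CR||CP|), giving 75.743°.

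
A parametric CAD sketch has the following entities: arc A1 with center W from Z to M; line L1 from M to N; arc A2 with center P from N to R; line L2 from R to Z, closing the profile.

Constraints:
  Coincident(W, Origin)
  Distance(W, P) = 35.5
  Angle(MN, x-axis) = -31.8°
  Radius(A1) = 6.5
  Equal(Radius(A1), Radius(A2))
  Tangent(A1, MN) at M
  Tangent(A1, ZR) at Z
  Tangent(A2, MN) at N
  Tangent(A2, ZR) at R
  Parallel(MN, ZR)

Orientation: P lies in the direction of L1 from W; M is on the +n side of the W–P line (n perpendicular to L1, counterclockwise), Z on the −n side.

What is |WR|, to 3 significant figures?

36.1

Tangency of A1 to both parallel lines with radius 6.5 puts M and Z at W ± 6.5·n: M = (3.43, 5.52), Z = (-3.43, -5.52). Equal radii place N and R the same way about P: N = P + 6.5·n = (33.6, -13.2), R = P − 6.5·n = (26.7, -24.2). Then |WR| = |R − W| = 36.1.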